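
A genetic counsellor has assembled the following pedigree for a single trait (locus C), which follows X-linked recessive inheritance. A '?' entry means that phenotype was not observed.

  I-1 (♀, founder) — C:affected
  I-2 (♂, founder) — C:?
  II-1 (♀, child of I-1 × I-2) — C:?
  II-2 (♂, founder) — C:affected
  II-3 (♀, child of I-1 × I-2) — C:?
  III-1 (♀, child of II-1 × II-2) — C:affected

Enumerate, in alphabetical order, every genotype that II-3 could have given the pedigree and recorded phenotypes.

II-3 ∈ {X^CX^c, X^cX^c}

C/I-1 aff ·: X^cX^c
C/I-2 ? ·: X^CY|X^cY
C/II-1 ? I-1×I-2: X^CX^c|X^cX^c
C/II-2 aff ·: X^cY
C/II-3 ? I-1×I-2: X^CX^c|X^cX^c
C/III-1 aff II-1×II-2: X^cX^c
⇒ C over [I-1,I-2,II-1,II-2,II-3,III-1]: 2 consistent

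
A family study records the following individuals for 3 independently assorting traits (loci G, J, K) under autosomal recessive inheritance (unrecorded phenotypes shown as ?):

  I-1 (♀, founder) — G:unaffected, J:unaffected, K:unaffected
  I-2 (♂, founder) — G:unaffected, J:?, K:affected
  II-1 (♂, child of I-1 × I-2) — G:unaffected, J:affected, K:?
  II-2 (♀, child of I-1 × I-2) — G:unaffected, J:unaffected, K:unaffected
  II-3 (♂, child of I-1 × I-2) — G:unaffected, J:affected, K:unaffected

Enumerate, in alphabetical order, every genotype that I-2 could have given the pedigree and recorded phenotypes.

I-2 ∈ {GG Jj kk, GG jj kk, Gg Jj kk, Gg jj kk}

G/I-1 un ·: GG|Gg
G/I-2 un ·: GG|Gg
G/II-1 un I-1×I-2: GG|Gg
G/II-2 un I-1×I-2: GG|Gg
G/II-3 un I-1×I-2: GG|Gg
⇒ G over [I-1,I-2,II-1,II-2,II-3]: 25 consistent
J/I-1 un ·: Jj
J/I-2 ? ·: Jj|jj
J/II-1 aff I-1×I-2: jj
J/II-2 un I-1×I-2: JJ|Jj
J/II-3 aff I-1×I-2: jj
⇒ J over [I-1,I-2,II-1,II-2,II-3]: 3 consistent
K/I-1 un ·: KK|Kk
K/I-2 aff ·: kk
K/II-1 ? I-1×I-2: Kk|kk
K/II-2 un I-1×I-2: Kk
K/II-3 un I-1×I-2: Kk
⇒ K over [I-1,I-2,II-1,II-2,II-3]: 3 consistent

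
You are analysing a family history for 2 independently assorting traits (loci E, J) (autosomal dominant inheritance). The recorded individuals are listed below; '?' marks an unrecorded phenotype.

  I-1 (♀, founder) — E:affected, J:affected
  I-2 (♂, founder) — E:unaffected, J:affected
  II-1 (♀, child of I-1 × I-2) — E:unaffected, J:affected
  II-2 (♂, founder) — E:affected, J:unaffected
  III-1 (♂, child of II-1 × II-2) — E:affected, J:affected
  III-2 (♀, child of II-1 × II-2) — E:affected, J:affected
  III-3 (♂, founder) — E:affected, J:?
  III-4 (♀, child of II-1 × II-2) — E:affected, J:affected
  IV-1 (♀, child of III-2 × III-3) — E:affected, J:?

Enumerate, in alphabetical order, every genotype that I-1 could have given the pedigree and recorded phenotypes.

I-1 ∈ {Ee JJ, Ee Jj}

E/I-1 aff ·: Ee
E/I-2 un ·: ee
E/II-1 un I-1×I-2: ee
E/II-2 aff ·: Ee|EE
E/III-1 aff II-1×II-2: Ee
E/III-2 aff II-1×II-2: Ee
E/III-3 aff ·: Ee|EE
E/III-4 aff II-1×II-2: Ee
E/IV-1 aff III-2×III-3: Ee|EE
⇒ E over [I-1,I-2,II-1,II-2,III-1,III-2,III-3,III-4,IV-1]: 8 consistent
J/I-1 aff ·: Jj|JJ
J/I-2 aff ·: Jj|JJ
J/II-1 aff I-1×I-2: Jj|JJ
J/II-2 un ·: jj
J/III-1 aff II-1×II-2: Jj
J/III-2 aff II-1×II-2: Jj
J/III-3 ? ·: jj|Jj|JJ
J/III-4 aff II-1×II-2: Jj
J/IV-1 ? III-2×III-3: jj|Jj|JJ
⇒ J over [I-1,I-2,II-1,II-2,III-1,III-2,III-3,III-4,IV-1]: 49 consistent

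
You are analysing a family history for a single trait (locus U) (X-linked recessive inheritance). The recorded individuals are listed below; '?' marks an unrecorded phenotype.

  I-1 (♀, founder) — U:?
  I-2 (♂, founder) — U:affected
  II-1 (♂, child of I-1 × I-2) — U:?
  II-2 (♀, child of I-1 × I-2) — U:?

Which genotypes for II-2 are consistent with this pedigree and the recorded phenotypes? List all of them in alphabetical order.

U/I-1 ? ·: X^UX^U|X^UX^u|X^uX^u
U/I-2 aff ·: X^uY
U/II-1 ? I-1×I-2: X^UY|X^uY
U/II-2 ? I-1×I-2: X^UX^u|X^uX^u
⇒ U over [I-1,I-2,II-1,II-2]: 6 consistent

II-2 ∈ {X^UX^u, X^uX^u}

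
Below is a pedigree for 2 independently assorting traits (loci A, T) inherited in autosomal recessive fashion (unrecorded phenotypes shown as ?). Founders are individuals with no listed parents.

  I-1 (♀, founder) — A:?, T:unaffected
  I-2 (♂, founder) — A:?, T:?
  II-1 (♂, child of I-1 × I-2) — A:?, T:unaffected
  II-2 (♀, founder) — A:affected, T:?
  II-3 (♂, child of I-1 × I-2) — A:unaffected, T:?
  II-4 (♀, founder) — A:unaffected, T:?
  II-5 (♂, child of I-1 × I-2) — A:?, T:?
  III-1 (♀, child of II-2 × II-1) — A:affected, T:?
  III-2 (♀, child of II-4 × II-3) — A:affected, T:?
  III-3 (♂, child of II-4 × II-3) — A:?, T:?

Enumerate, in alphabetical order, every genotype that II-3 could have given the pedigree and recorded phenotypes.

A/I-1 ? ·: AA|Aa|aa
A/I-2 ? ·: AA|Aa|aa
A/II-1 ? I-1×I-2: Aa|aa
A/II-2 aff ·: aa
A/II-3 un I-1×I-2: Aa
A/II-4 un ·: Aa
A/II-5 ? I-1×I-2: AA|Aa|aa
A/III-1 aff II-2×II-1: aa
A/III-2 aff II-4×II-3: aa
A/III-3 ? II-4×II-3: AA|Aa|aa
⇒ A over [I-1,I-2,II-1,II-2,II-3,II-4,II-5,III-1,III-2,III-3]: 60 consistent
T/I-1 un ·: TT|Tt
T/I-2 ? ·: TT|Tt|tt
T/II-1 un I-1×I-2: TT|Tt
T/II-2 ? ·: TT|Tt|tt
T/II-3 ? I-1×I-2: TT|Tt|tt
T/II-4 ? ·: TT|Tt|tt
T/II-5 ? I-1×I-2: TT|Tt|tt
T/III-1 ? II-2×II-1: TT|Tt|tt
T/III-2 ? II-4×II-3: TT|Tt|tt
T/III-3 ? II-4×II-3: TT|Tt|tt
⇒ T over [I-1,I-2,II-1,II-2,II-3,II-4,II-5,III-1,III-2,III-3]: 2434 consistent

II-3 ∈ {Aa TT, Aa Tt, Aa tt}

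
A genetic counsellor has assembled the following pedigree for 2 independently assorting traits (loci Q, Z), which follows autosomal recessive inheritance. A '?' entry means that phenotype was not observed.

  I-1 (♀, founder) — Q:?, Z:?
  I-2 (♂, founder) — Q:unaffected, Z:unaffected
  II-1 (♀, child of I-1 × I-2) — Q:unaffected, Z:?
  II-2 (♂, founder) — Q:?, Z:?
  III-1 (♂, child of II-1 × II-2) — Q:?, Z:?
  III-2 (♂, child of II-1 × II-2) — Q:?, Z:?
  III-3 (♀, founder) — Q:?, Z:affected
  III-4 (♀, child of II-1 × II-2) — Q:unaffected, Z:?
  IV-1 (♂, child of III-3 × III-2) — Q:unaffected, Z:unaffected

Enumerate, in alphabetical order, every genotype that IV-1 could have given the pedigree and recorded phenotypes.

Q/I-1 ? ·: QQ|Qq|qq
Q/I-2 un ·: QQ|Qq
Q/II-1 un I-1×I-2: QQ|Qq
Q/II-2 ? ·: QQ|Qq|qq
Q/III-1 ? II-1×II-2: QQ|Qq|qq
Q/III-2 ? II-1×II-2: QQ|Qq|qq
Q/III-3 ? ·: QQ|Qq|qq
Q/III-4 un II-1×II-2: QQ|Qq
Q/IV-1 un III-3×III-2: QQ|Qq
⇒ Q over [I-1,I-2,II-1,II-2,III-1,III-2,III-3,III-4,IV-1]: 760 consistent
Z/I-1 ? ·: ZZ|Zz|zz
Z/I-2 un ·: ZZ|Zz
Z/II-1 ? I-1×I-2: ZZ|Zz|zz
Z/II-2 ? ·: ZZ|Zz|zz
Z/III-1 ? II-1×II-2: ZZ|Zz|zz
Z/III-2 ? II-1×II-2: ZZ|Zz
Z/III-3 aff ·: zz
Z/III-4 ? II-1×II-2: ZZ|Zz|zz
Z/IV-1 un III-3×III-2: Zz
⇒ Z over [I-1,I-2,II-1,II-2,III-1,III-2,III-3,III-4,IV-1]: 200 consistent

IV-1 ∈ {QQ Zz, Qq Zz}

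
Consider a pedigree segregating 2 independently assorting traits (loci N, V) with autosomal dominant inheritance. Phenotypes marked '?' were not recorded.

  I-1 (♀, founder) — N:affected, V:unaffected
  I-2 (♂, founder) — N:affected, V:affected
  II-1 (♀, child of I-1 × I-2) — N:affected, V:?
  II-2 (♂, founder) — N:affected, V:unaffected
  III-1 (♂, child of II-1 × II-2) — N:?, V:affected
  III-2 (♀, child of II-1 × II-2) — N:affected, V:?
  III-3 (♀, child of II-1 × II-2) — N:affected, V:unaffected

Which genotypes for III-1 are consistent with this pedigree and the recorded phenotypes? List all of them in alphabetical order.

III-1 ∈ {NN Vv, Nn Vv, nn Vv}

N/I-1 aff ·: Nn|NN
N/I-2 aff ·: Nn|NN
N/II-1 aff I-1×I-2: Nn|NN
N/II-2 aff ·: Nn|NN
N/III-1 ? II-1×II-2: nn|Nn|NN
N/III-2 aff II-1×II-2: Nn|NN
N/III-3 aff II-1×II-2: Nn|NN
⇒ N over [I-1,I-2,II-1,II-2,III-1,III-2,III-3]: 96 consistent
V/I-1 un ·: vv
V/I-2 aff ·: Vv|VV
V/II-1 ? I-1×I-2: Vv
V/II-2 un ·: vv
V/III-1 aff II-1×II-2: Vv
V/III-2 ? II-1×II-2: vv|Vv
V/III-3 un II-1×II-2: vv
⇒ V over [I-1,I-2,II-1,II-2,III-1,III-2,III-3]: 4 consistent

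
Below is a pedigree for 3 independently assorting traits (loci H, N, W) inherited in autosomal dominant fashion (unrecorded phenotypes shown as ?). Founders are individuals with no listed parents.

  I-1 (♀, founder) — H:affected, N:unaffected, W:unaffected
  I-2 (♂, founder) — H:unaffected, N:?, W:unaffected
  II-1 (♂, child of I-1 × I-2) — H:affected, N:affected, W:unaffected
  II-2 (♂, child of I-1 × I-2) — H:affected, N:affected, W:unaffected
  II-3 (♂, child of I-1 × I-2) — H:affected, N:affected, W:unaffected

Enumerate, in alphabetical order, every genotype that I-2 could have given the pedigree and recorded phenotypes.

I-2 ∈ {hh NN ww, hh Nn ww}

H/I-1 aff ·: Hh|HH
H/I-2 un ·: hh
H/II-1 aff I-1×I-2: Hh
H/II-2 aff I-1×I-2: Hh
H/II-3 aff I-1×I-2: Hh
⇒ H over [I-1,I-2,II-1,II-2,II-3]: 2 consistent
N/I-1 un ·: nn
N/I-2 ? ·: Nn|NN
N/II-1 aff I-1×I-2: Nn
N/II-2 aff I-1×I-2: Nn
N/II-3 aff I-1×I-2: Nn
⇒ N over [I-1,I-2,II-1,II-2,II-3]: 2 consistent
W/I-1 un ·: ww
W/I-2 un ·: ww
W/II-1 un I-1×I-2: ww
W/II-2 un I-1×I-2: ww
W/II-3 un I-1×I-2: ww
⇒ W over [I-1,I-2,II-1,II-2,II-3]: 1 consistent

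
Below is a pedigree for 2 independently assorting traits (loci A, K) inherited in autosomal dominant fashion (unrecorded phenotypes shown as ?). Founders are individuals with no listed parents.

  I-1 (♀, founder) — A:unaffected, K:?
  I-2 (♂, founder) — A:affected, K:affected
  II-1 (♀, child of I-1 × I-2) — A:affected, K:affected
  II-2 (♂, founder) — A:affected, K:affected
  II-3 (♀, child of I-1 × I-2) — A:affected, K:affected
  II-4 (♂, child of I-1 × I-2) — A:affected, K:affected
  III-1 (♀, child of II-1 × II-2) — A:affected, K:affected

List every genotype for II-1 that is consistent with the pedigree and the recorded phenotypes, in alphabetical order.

A/I-1 un ·: aa
A/I-2 aff ·: Aa|AA
A/II-1 aff I-1×I-2: Aa
A/II-2 aff ·: Aa|AA
A/II-3 aff I-1×I-2: Aa
A/II-4 aff I-1×I-2: Aa
A/III-1 aff II-1×II-2: Aa|AA
⇒ A over [I-1,I-2,II-1,II-2,II-3,II-4,III-1]: 8 consistent
K/I-1 ? ·: kk|Kk|KK
K/I-2 aff ·: Kk|KK
K/II-1 aff I-1×I-2: Kk|KK
K/II-2 aff ·: Kk|KK
K/II-3 aff I-1×I-2: Kk|KK
K/II-4 aff I-1×I-2: Kk|KK
K/III-1 aff II-1×II-2: Kk|KK
⇒ K over [I-1,I-2,II-1,II-2,II-3,II-4,III-1]: 95 consistent

II-1 ∈ {Aa KK, Aa Kk}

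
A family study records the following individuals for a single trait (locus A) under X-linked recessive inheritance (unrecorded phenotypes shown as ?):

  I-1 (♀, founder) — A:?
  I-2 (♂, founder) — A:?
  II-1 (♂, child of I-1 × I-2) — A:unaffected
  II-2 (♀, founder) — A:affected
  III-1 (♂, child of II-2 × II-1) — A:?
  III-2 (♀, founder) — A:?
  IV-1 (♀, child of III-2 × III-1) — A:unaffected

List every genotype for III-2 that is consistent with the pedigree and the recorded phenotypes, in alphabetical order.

A/I-1 ? ·: X^AX^A|X^AX^a
A/I-2 ? ·: X^AY|X^aY
A/II-1 un I-1×I-2: X^AY
A/II-2 aff ·: X^aX^a
A/III-1 ? II-2×II-1: X^aY
A/III-2 ? ·: X^AX^A|X^AX^a
A/IV-1 un III-2×III-1: X^AX^a
⇒ A over [I-1,I-2,II-1,II-2,III-1,III-2,IV-1]: 8 consistent

III-2 ∈ {X^AX^A, X^AX^a}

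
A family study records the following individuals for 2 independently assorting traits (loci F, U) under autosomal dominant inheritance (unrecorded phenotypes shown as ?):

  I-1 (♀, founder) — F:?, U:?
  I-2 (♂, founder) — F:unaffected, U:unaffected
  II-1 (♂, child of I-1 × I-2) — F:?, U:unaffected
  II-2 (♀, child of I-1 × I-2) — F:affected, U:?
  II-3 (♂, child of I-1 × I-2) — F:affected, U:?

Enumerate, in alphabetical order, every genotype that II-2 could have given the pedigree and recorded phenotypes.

II-2 ∈ {Ff Uu, Ff uu}

F/I-1 ? ·: Ff|FF
F/I-2 un ·: ff
F/II-1 ? I-1×I-2: ff|Ff
F/II-2 aff I-1×I-2: Ff
F/II-3 aff I-1×I-2: Ff
⇒ F over [I-1,I-2,II-1,II-2,II-3]: 3 consistent
U/I-1 ? ·: uu|Uu
U/I-2 un ·: uu
U/II-1 un I-1×I-2: uu
U/II-2 ? I-1×I-2: uu|Uu
U/II-3 ? I-1×I-2: uu|Uu
⇒ U over [I-1,I-2,II-1,II-2,II-3]: 5 consistent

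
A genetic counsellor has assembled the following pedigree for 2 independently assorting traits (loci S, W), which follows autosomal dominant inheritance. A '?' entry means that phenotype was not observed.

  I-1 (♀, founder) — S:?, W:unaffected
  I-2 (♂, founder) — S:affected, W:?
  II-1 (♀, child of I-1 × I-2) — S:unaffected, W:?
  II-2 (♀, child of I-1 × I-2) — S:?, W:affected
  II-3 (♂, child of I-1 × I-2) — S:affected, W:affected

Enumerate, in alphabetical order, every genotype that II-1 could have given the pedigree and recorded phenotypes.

S/I-1 ? ·: ss|Ss
S/I-2 aff ·: Ss
S/II-1 un I-1×I-2: ss
S/II-2 ? I-1×I-2: ss|Ss|SS
S/II-3 aff I-1×I-2: Ss|SS
⇒ S over [I-1,I-2,II-1,II-2,II-3]: 8 consistent
W/I-1 un ·: ww
W/I-2 ? ·: Ww|WW
W/II-1 ? I-1×I-2: ww|Ww
W/II-2 aff I-1×I-2: Ww
W/II-3 aff I-1×I-2: Ww
⇒ W over [I-1,I-2,II-1,II-2,II-3]: 3 consistent

II-1 ∈ {ss Ww, ss ww}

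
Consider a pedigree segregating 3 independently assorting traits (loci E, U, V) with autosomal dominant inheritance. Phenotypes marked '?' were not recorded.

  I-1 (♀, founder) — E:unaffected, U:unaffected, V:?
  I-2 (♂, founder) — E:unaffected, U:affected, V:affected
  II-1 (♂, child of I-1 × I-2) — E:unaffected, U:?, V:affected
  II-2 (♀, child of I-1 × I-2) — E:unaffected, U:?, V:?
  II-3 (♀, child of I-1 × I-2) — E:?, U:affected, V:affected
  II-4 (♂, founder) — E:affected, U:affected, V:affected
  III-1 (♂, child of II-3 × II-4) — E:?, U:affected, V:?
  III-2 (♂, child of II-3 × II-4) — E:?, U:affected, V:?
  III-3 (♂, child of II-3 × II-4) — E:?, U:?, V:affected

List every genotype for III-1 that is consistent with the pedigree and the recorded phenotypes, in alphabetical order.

III-1 ∈ {Ee UU VV, Ee UU Vv, Ee UU vv, Ee Uu VV, Ee Uu Vv, Ee Uu vv, ee UU VV, ee UU Vv, ee UU vv, ee Uu VV, ee Uu Vv, ee Uu vv}

E/I-1 un ·: ee
E/I-2 un ·: ee
E/II-1 un I-1×I-2: ee
E/II-2 un I-1×I-2: ee
E/II-3 ? I-1×I-2: ee
E/II-4 aff ·: Ee|EE
E/III-1 ? II-3×II-4: ee|Ee
E/III-2 ? II-3×II-4: ee|Ee
E/III-3 ? II-3×II-4: ee|Ee
⇒ E over [I-1,I-2,II-1,II-2,II-3,II-4,III-1,III-2,III-3]: 9 consistent
U/I-1 un ·: uu
U/I-2 aff ·: Uu|UU
U/II-1 ? I-1×I-2: uu|Uu
U/II-2 ? I-1×I-2: uu|Uu
U/II-3 aff I-1×I-2: Uu
U/II-4 aff ·: Uu|UU
U/III-1 aff II-3×II-4: Uu|UU
U/III-2 aff II-3×II-4: Uu|UU
U/III-3 ? II-3×II-4: uu|Uu|UU
⇒ U over [I-1,I-2,II-1,II-2,II-3,II-4,III-1,III-2,III-3]: 100 consistent
V/I-1 ? ·: vv|Vv|VV
V/I-2 aff ·: Vv|VV
V/II-1 aff I-1×I-2: Vv|VV
V/II-2 ? I-1×I-2: vv|Vv|VV
V/II-3 aff I-1×I-2: Vv|VV
V/II-4 aff ·: Vv|VV
V/III-1 ? II-3×II-4: vv|Vv|VV
V/III-2 ? II-3×II-4: vv|Vv|VV
V/III-3 aff II-3×II-4: Vv|VV
⇒ V over [I-1,I-2,II-1,II-2,II-3,II-4,III-1,III-2,III-3]: 577 consistent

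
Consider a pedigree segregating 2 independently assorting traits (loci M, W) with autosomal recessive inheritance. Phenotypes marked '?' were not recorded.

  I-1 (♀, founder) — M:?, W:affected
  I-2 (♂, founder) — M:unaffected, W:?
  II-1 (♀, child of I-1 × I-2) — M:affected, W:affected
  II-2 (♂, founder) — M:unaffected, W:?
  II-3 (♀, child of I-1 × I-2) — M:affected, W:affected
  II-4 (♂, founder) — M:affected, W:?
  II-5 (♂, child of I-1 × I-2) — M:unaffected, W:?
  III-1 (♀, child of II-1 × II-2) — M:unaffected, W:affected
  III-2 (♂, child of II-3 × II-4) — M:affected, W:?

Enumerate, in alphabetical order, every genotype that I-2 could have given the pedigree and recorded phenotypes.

I-2 ∈ {Mm Ww, Mm ww}

M/I-1 ? ·: Mm|mm
M/I-2 un ·: Mm
M/II-1 aff I-1×I-2: mm
M/II-2 un ·: MM|Mm
M/II-3 aff I-1×I-2: mm
M/II-4 aff ·: mm
M/II-5 un I-1×I-2: MM|Mm
M/III-1 un II-1×II-2: Mm
M/III-2 aff II-3×II-4: mm
⇒ M over [I-1,I-2,II-1,II-2,II-3,II-4,II-5,III-1,III-2]: 6 consistent
W/I-1 aff ·: ww
W/I-2 ? ·: Ww|ww
W/II-1 aff I-1×I-2: ww
W/II-2 ? ·: Ww|ww
W/II-3 aff I-1×I-2: ww
W/II-4 ? ·: WW|Ww|ww
W/II-5 ? I-1×I-2: Ww|ww
W/III-1 aff II-1×II-2: ww
W/III-2 ? II-3×II-4: Ww|ww
⇒ W over [I-1,I-2,II-1,II-2,II-3,II-4,II-5,III-1,III-2]: 24 consistent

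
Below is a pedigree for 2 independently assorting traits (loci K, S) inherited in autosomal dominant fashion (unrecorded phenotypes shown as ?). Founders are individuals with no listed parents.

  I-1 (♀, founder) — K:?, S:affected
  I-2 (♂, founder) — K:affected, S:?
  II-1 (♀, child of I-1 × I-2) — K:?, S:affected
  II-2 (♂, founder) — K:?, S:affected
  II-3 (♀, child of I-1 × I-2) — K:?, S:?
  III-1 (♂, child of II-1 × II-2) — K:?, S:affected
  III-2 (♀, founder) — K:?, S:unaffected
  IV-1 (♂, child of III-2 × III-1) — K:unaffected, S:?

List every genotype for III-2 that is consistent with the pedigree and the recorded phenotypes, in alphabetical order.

K/I-1 ? ·: kk|Kk|KK
K/I-2 aff ·: Kk|KK
K/II-1 ? I-1×I-2: kk|Kk|KK
K/II-2 ? ·: kk|Kk|KK
K/II-3 ? I-1×I-2: kk|Kk|KK
K/III-1 ? II-1×II-2: kk|Kk
K/III-2 ? ·: kk|Kk
K/IV-1 un III-2×III-1: kk
⇒ K over [I-1,I-2,II-1,II-2,II-3,III-1,III-2,IV-1]: 172 consistent
S/I-1 aff ·: Ss|SS
S/I-2 ? ·: ss|Ss|SS
S/II-1 aff I-1×I-2: Ss|SS
S/II-2 aff ·: Ss|SS
S/II-3 ? I-1×I-2: ss|Ss|SS
S/III-1 aff II-1×II-2: Ss|SS
S/III-2 un ·: ss
S/IV-1 ? III-2×III-1: ss|Ss
⇒ S over [I-1,I-2,II-1,II-2,II-3,III-1,III-2,IV-1]: 92 consistent

III-2 ∈ {Kk ss, kk ss}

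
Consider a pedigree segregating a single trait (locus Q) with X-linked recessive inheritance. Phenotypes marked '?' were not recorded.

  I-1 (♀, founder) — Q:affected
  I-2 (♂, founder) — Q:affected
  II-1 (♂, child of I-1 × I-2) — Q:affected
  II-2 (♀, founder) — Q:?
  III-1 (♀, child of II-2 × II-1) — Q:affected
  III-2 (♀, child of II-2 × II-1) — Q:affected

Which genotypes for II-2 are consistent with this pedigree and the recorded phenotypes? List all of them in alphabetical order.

Q/I-1 aff ·: X^qX^q
Q/I-2 aff ·: X^qY
Q/II-1 aff I-1×I-2: X^qY
Q/II-2 ? ·: X^QX^q|X^qX^q
Q/III-1 aff II-2×II-1: X^qX^q
Q/III-2 aff II-2×II-1: X^qX^q
⇒ Q over [I-1,I-2,II-1,II-2,III-1,III-2]: 2 consistent

II-2 ∈ {X^QX^q, X^qX^q}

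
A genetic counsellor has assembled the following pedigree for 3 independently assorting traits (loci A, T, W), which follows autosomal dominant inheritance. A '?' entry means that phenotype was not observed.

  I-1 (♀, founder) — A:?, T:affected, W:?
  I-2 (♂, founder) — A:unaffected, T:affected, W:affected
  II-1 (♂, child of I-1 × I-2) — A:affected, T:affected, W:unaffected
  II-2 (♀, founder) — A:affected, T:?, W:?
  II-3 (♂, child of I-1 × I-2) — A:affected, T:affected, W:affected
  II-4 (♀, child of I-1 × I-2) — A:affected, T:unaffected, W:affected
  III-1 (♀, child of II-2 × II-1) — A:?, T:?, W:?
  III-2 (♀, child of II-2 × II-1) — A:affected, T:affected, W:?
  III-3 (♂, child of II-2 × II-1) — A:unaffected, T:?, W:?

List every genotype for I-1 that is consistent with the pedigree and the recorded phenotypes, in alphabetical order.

I-1 ∈ {AA Tt Ww, AA Tt ww, Aa Tt Ww, Aa Tt ww}

A/I-1 ? ·: Aa|AA
A/I-2 un ·: aa
A/II-1 aff I-1×I-2: Aa
A/II-2 aff ·: Aa
A/II-3 aff I-1×I-2: Aa
A/II-4 aff I-1×I-2: Aa
A/III-1 ? II-2×II-1: aa|Aa|AA
A/III-2 aff II-2×II-1: Aa|AA
A/III-3 un II-2×II-1: aa
⇒ A over [I-1,I-2,II-1,II-2,II-3,II-4,III-1,III-2,III-3]: 12 consistent
T/I-1 aff ·: Tt
T/I-2 aff ·: Tt
T/II-1 aff I-1×I-2: Tt|TT
T/II-2 ? ·: tt|Tt|TT
T/II-3 aff I-1×I-2: Tt|TT
T/II-4 un I-1×I-2: tt
T/III-1 ? II-2×II-1: tt|Tt|TT
T/III-2 aff II-2×II-1: Tt|TT
T/III-3 ? II-2×II-1: tt|Tt|TT
⇒ T over [I-1,I-2,II-1,II-2,II-3,II-4,III-1,III-2,III-3]: 80 consistent
W/I-1 ? ·: ww|Ww
W/I-2 aff ·: Ww
W/II-1 un I-1×I-2: ww
W/II-2 ? ·: ww|Ww|WW
W/II-3 aff I-1×I-2: Ww|WW
W/II-4 aff I-1×I-2: Ww|WW
W/III-1 ? II-2×II-1: ww|Ww
W/III-2 ? II-2×II-1: ww|Ww
W/III-3 ? II-2×II-1: ww|Ww
⇒ W over [I-1,I-2,II-1,II-2,II-3,II-4,III-1,III-2,III-3]: 50 consistent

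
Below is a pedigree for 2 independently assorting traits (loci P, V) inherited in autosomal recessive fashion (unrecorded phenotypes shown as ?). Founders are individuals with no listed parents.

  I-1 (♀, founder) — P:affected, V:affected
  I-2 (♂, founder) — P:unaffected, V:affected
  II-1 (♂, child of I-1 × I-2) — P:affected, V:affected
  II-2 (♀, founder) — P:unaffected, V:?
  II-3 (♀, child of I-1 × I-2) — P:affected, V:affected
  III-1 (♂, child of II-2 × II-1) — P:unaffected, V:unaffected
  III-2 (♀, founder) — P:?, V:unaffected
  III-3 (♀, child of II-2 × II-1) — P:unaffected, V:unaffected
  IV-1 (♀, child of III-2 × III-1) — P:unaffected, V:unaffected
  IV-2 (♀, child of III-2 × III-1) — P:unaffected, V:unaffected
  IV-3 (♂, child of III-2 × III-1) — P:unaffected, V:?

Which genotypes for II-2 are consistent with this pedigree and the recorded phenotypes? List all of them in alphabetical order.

P/I-1 aff ·: pp
P/I-2 un ·: Pp
P/II-1 aff I-1×I-2: pp
P/II-2 un ·: PP|Pp
P/II-3 aff I-1×I-2: pp
P/III-1 un II-2×II-1: Pp
P/III-2 ? ·: PP|Pp|pp
P/III-3 un II-2×II-1: Pp
P/IV-1 un III-2×III-1: PP|Pp
P/IV-2 un III-2×III-1: PP|Pp
P/IV-3 un III-2×III-1: PP|Pp
⇒ P over [I-1,I-2,II-1,II-2,II-3,III-1,III-2,III-3,IV-1,IV-2,IV-3]: 34 consistent
V/I-1 aff ·: vv
V/I-2 aff ·: vv
V/II-1 aff I-1×I-2: vv
V/II-2 ? ·: VV|Vv
V/II-3 aff I-1×I-2: vv
V/III-1 un II-2×II-1: Vv
V/III-2 un ·: VV|Vv
V/III-3 un II-2×II-1: Vv
V/IV-1 un III-2×III-1: VV|Vv
V/IV-2 un III-2×III-1: VV|Vv
V/IV-3 ? III-2×III-1: VV|Vv|vv
⇒ V over [I-1,I-2,II-1,II-2,II-3,III-1,III-2,III-3,IV-1,IV-2,IV-3]: 40 consistent

II-2 ∈ {PP VV, PP Vv, Pp VV, Pp Vv}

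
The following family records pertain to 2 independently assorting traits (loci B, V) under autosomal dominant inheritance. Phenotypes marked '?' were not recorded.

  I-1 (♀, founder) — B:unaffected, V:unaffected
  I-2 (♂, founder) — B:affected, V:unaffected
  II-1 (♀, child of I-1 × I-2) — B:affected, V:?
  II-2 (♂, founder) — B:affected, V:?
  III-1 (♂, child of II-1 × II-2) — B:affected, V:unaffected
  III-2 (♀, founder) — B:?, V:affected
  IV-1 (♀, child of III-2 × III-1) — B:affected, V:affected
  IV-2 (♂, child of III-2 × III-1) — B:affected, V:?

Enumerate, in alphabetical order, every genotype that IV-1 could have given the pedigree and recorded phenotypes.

IV-1 ∈ {BB Vv, Bb Vv}

B/I-1 un ·: bb
B/I-2 aff ·: Bb|BB
B/II-1 aff I-1×I-2: Bb
B/II-2 aff ·: Bb|BB
B/III-1 aff II-1×II-2: Bb|BB
B/III-2 ? ·: bb|Bb|BB
B/IV-1 aff III-2×III-1: Bb|BB
B/IV-2 aff III-2×III-1: Bb|BB
⇒ B over [I-1,I-2,II-1,II-2,III-1,III-2,IV-1,IV-2]: 60 consistent
V/I-1 un ·: vv
V/I-2 un ·: vv
V/II-1 ? I-1×I-2: vv
V/II-2 ? ·: vv|Vv
V/III-1 un II-1×II-2: vv
V/III-2 aff ·: Vv|VV
V/IV-1 aff III-2×III-1: Vv
V/IV-2 ? III-2×III-1: vv|Vv
⇒ V over [I-1,I-2,II-1,II-2,III-1,III-2,IV-1,IV-2]: 6 consistent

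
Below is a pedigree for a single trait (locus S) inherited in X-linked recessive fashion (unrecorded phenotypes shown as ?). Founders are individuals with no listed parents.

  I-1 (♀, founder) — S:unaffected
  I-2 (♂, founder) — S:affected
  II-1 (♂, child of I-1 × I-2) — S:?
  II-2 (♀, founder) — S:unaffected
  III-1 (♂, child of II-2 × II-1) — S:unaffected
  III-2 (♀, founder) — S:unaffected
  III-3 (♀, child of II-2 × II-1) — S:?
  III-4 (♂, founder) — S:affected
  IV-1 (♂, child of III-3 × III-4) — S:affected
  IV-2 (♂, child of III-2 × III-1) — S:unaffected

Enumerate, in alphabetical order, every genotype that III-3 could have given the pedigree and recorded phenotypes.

S/I-1 un ·: X^SX^S|X^SX^s
S/I-2 aff ·: X^sY
S/II-1 ? I-1×I-2: X^SY|X^sY
S/II-2 un ·: X^SX^S|X^SX^s
S/III-1 un II-2×II-1: X^SY
S/III-2 un ·: X^SX^S|X^SX^s
S/III-3 ? II-2×II-1: X^SX^s|X^sX^s
S/III-4 aff ·: X^sY
S/IV-1 aff III-3×III-4: X^sY
S/IV-2 un III-2×III-1: X^SY
⇒ S over [I-1,I-2,II-1,II-2,III-1,III-2,III-3,III-4,IV-1,IV-2]: 10 consistent

III-3 ∈ {X^SX^s, X^sX^s}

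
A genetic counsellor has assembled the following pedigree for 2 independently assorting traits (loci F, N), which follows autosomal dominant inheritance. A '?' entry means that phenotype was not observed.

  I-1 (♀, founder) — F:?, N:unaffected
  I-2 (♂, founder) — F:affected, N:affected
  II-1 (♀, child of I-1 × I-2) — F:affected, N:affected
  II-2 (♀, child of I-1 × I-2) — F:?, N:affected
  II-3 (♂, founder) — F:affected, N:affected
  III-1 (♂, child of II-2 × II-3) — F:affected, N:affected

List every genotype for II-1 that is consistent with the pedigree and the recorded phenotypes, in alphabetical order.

F/I-1 ? ·: ff|Ff|FF
F/I-2 aff ·: Ff|FF
F/II-1 aff I-1×I-2: Ff|FF
F/II-2 ? I-1×I-2: ff|Ff|FF
F/II-3 aff ·: Ff|FF
F/III-1 aff II-2×II-3: Ff|FF
⇒ F over [I-1,I-2,II-1,II-2,II-3,III-1]: 59 consistent
N/I-1 un ·: nn
N/I-2 aff ·: Nn|NN
N/II-1 aff I-1×I-2: Nn
N/II-2 aff I-1×I-2: Nn
N/II-3 aff ·: Nn|NN
N/III-1 aff II-2×II-3: Nn|NN
⇒ N over [I-1,I-2,II-1,II-2,II-3,III-1]: 8 consistent

II-1 ∈ {FF Nn, Ff Nn}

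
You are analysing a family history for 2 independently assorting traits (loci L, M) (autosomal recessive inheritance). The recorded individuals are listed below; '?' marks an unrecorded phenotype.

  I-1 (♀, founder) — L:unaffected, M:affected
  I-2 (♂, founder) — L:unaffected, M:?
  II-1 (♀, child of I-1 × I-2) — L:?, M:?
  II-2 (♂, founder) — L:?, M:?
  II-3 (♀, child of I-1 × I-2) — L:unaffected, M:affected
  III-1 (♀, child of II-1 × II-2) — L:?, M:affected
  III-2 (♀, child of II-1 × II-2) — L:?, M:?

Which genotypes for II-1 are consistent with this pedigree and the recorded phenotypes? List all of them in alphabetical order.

L/I-1 un ·: LL|Ll
L/I-2 un ·: LL|Ll
L/II-1 ? I-1×I-2: LL|Ll|ll
L/II-2 ? ·: LL|Ll|ll
L/II-3 un I-1×I-2: LL|Ll
L/III-1 ? II-1×II-2: LL|Ll|ll
L/III-2 ? II-1×II-2: LL|Ll|ll
⇒ L over [I-1,I-2,II-1,II-2,II-3,III-1,III-2]: 156 consistent
M/I-1 aff ·: mm
M/I-2 ? ·: Mm|mm
M/II-1 ? I-1×I-2: Mm|mm
M/II-2 ? ·: Mm|mm
M/II-3 aff I-1×I-2: mm
M/III-1 aff II-1×II-2: mm
M/III-2 ? II-1×II-2: MM|Mm|mm
⇒ M over [I-1,I-2,II-1,II-2,II-3,III-1,III-2]: 11 consistent

II-1 ∈ {LL Mm, LL mm, Ll Mm, Ll mm, ll Mm, ll mm}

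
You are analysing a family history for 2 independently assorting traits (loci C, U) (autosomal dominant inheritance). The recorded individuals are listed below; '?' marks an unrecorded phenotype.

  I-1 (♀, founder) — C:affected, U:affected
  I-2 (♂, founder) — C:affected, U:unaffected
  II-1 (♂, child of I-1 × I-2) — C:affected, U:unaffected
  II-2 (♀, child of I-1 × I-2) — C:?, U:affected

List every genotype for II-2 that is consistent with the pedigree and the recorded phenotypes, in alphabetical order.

C/I-1 aff ·: Cc|CC
C/I-2 aff ·: Cc|CC
C/II-1 aff I-1×I-2: Cc|CC
C/II-2 ? I-1×I-2: cc|Cc|CC
⇒ C over [I-1,I-2,II-1,II-2]: 15 consistent
U/I-1 aff ·: Uu
U/I-2 un ·: uu
U/II-1 un I-1×I-2: uu
U/II-2 aff I-1×I-2: Uu
⇒ U over [I-1,I-2,II-1,II-2]: 1 consistent

II-2 ∈ {CC Uu, Cc Uu, cc Uu}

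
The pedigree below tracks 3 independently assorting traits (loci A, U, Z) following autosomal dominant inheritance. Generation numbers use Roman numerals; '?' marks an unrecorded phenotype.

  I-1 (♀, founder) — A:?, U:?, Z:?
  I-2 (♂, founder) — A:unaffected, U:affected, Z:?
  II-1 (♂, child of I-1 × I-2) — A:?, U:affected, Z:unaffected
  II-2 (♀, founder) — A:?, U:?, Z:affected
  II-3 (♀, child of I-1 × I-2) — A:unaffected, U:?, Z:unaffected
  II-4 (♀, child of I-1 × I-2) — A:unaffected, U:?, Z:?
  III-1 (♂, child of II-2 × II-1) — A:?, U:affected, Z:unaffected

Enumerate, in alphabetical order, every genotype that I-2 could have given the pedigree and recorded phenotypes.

I-2 ∈ {aa UU Zz, aa UU zz, aa Uu Zz, aa Uu zz}

A/I-1 ? ·: aa|Aa
A/I-2 un ·: aa
A/II-1 ? I-1×I-2: aa|Aa
A/II-2 ? ·: aa|Aa|AA
A/II-3 un I-1×I-2: aa
A/II-4 un I-1×I-2: aa
A/III-1 ? II-2×II-1: aa|Aa|AA
⇒ A over [I-1,I-2,II-1,II-2,II-3,II-4,III-1]: 15 consistent
U/I-1 ? ·: uu|Uu|UU
U/I-2 aff ·: Uu|UU
U/II-1 aff I-1×I-2: Uu|UU
U/II-2 ? ·: uu|Uu|UU
U/II-3 ? I-1×I-2: uu|Uu|UU
U/II-4 ? I-1×I-2: uu|Uu|UU
U/III-1 aff II-2×II-1: Uu|UU
⇒ U over [I-1,I-2,II-1,II-2,II-3,II-4,III-1]: 182 consistent
Z/I-1 ? ·: zz|Zz
Z/I-2 ? ·: zz|Zz
Z/II-1 un I-1×I-2: zz
Z/II-2 aff ·: Zz
Z/II-3 un I-1×I-2: zz
Z/II-4 ? I-1×I-2: zz|Zz|ZZ
Z/III-1 un II-2×II-1: zz
⇒ Z over [I-1,I-2,II-1,II-2,II-3,II-4,III-1]: 8 consistent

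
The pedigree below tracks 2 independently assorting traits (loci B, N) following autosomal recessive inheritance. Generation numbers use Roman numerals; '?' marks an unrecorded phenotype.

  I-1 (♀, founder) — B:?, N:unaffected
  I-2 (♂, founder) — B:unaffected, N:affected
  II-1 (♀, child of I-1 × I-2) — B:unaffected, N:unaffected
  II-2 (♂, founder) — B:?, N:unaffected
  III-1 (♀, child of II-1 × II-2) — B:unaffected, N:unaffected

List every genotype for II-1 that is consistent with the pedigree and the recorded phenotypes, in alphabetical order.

B/I-1 ? ·: BB|Bb|bb
B/I-2 un ·: BB|Bb
B/II-1 un I-1×I-2: BB|Bb
B/II-2 ? ·: BB|Bb|bb
B/III-1 un II-1×II-2: BB|Bb
⇒ B over [I-1,I-2,II-1,II-2,III-1]: 41 consistent
N/I-1 un ·: NN|Nn
N/I-2 aff ·: nn
N/II-1 un I-1×I-2: Nn
N/II-2 un ·: NN|Nn
N/III-1 un II-1×II-2: NN|Nn
⇒ N over [I-1,I-2,II-1,II-2,III-1]: 8 consistent

II-1 ∈ {BB Nn, Bb Nn}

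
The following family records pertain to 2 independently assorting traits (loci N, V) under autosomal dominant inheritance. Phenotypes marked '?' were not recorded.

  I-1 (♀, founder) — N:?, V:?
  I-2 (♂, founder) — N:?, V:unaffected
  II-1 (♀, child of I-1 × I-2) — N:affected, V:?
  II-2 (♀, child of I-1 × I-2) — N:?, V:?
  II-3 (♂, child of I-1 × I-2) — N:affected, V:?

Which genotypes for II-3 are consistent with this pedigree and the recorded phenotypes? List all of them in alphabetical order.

II-3 ∈ {NN Vv, NN vv, Nn Vv, Nn vv}

N/I-1 ? ·: nn|Nn|NN
N/I-2 ? ·: nn|Nn|NN
N/II-1 aff I-1×I-2: Nn|NN
N/II-2 ? I-1×I-2: nn|Nn|NN
N/II-3 aff I-1×I-2: Nn|NN
⇒ N over [I-1,I-2,II-1,II-2,II-3]: 35 consistent
V/I-1 ? ·: vv|Vv|VV
V/I-2 un ·: vv
V/II-1 ? I-1×I-2: vv|Vv
V/II-2 ? I-1×I-2: vv|Vv
V/II-3 ? I-1×I-2: vv|Vv
⇒ V over [I-1,I-2,II-1,II-2,II-3]: 10 consistent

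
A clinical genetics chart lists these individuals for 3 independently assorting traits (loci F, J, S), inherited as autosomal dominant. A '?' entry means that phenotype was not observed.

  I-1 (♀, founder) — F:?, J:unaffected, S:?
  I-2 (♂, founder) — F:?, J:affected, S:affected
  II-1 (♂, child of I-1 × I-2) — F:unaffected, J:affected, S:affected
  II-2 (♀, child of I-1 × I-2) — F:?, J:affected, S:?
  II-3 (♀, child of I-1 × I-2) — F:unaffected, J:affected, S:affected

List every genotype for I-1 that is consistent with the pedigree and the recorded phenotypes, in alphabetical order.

F/I-1 ? ·: ff|Ff
F/I-2 ? ·: ff|Ff
F/II-1 un I-1×I-2: ff
F/II-2 ? I-1×I-2: ff|Ff|FF
F/II-3 un I-1×I-2: ff
⇒ F over [I-1,I-2,II-1,II-2,II-3]: 8 consistent
J/I-1 un ·: jj
J/I-2 aff ·: Jj|JJ
J/II-1 aff I-1×I-2: Jj
J/II-2 aff I-1×I-2: Jj
J/II-3 aff I-1×I-2: Jj
⇒ J over [I-1,I-2,II-1,II-2,II-3]: 2 consistent
S/I-1 ? ·: ss|Ss|SS
S/I-2 aff ·: Ss|SS
S/II-1 aff I-1×I-2: Ss|SS
S/II-2 ? I-1×I-2: ss|Ss|SS
S/II-3 aff I-1×I-2: Ss|SS
⇒ S over [I-1,I-2,II-1,II-2,II-3]: 32 consistent

I-1 ∈ {Ff jj SS, Ff jj Ss, Ff jj ss, ff jj SS, ff jj Ss, ff jj ss}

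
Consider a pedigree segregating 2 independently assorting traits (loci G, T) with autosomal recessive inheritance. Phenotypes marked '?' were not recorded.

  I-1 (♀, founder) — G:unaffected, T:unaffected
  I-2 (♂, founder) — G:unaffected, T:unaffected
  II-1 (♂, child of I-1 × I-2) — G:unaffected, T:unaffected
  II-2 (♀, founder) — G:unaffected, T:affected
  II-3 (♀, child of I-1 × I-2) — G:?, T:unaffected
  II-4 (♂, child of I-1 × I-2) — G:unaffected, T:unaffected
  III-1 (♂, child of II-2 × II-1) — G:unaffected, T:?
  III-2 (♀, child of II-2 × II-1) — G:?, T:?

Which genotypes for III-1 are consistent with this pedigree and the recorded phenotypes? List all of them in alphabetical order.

III-1 ∈ {GG Tt, GG tt, Gg Tt, Gg tt}

G/I-1 un ·: GG|Gg
G/I-2 un ·: GG|Gg
G/II-1 un I-1×I-2: GG|Gg
G/II-2 un ·: GG|Gg
G/II-3 ? I-1×I-2: GG|Gg|gg
G/II-4 un I-1×I-2: GG|Gg
G/III-1 un II-2×II-1: GG|Gg
G/III-2 ? II-2×II-1: GG|Gg|gg
⇒ G over [I-1,I-2,II-1,II-2,II-3,II-4,III-1,III-2]: 215 consistent
T/I-1 un ·: TT|Tt
T/I-2 un ·: TT|Tt
T/II-1 un I-1×I-2: TT|Tt
T/II-2 aff ·: tt
T/II-3 un I-1×I-2: TT|Tt
T/II-4 un I-1×I-2: TT|Tt
T/III-1 ? II-2×II-1: Tt|tt
T/III-2 ? II-2×II-1: Tt|tt
⇒ T over [I-1,I-2,II-1,II-2,II-3,II-4,III-1,III-2]: 61 consistent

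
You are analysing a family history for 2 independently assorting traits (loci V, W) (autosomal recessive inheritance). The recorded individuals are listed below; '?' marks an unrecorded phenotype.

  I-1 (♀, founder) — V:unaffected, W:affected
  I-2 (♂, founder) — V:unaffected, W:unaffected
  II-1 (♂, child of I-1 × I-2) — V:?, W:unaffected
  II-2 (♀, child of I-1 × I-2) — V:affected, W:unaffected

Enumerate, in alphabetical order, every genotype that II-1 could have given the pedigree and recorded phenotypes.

V/I-1 un ·: Vv
V/I-2 un ·: Vv
V/II-1 ? I-1×I-2: VV|Vv|vv
V/II-2 aff I-1×I-2: vv
⇒ V over [I-1,I-2,II-1,II-2]: 3 consistent
W/I-1 aff ·: ww
W/I-2 un ·: WW|Ww
W/II-1 un I-1×I-2: Ww
W/II-2 un I-1×I-2: Ww
⇒ W over [I-1,I-2,II-1,II-2]: 2 consistent

II-1 ∈ {VV Ww, Vv Ww, vv Ww}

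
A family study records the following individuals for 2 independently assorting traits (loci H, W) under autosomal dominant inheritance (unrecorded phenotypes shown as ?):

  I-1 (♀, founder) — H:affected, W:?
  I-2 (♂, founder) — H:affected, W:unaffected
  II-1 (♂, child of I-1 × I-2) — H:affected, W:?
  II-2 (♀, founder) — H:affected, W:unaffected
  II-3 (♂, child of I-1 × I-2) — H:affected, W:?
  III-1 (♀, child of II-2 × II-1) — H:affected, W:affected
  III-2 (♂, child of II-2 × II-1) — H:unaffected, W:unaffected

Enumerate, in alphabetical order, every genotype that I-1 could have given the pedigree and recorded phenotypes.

I-1 ∈ {HH WW, HH Ww, Hh WW, Hh Ww}

H/I-1 aff ·: Hh|HH
H/I-2 aff ·: Hh|HH
H/II-1 aff I-1×I-2: Hh
H/II-2 aff ·: Hh
H/II-3 aff I-1×I-2: Hh|HH
H/III-1 aff II-2×II-1: Hh|HH
H/III-2 un II-2×II-1: hh
⇒ H over [I-1,I-2,II-1,II-2,II-3,III-1,III-2]: 12 consistent
W/I-1 ? ·: Ww|WW
W/I-2 un ·: ww
W/II-1 ? I-1×I-2: Ww
W/II-2 un ·: ww
W/II-3 ? I-1×I-2: ww|Ww
W/III-1 aff II-2×II-1: Ww
W/III-2 un II-2×II-1: ww
⇒ W over [I-1,I-2,II-1,II-2,II-3,III-1,III-2]: 3 consistent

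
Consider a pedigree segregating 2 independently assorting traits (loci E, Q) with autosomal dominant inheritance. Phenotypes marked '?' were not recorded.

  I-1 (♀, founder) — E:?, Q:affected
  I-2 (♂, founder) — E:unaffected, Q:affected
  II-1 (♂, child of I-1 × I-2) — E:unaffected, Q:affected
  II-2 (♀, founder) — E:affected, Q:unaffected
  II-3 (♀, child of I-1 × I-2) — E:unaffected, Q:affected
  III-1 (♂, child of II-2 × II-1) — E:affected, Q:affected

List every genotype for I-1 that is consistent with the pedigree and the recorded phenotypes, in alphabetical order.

E/I-1 ? ·: ee|Ee
E/I-2 un ·: ee
E/II-1 un I-1×I-2: ee
E/II-2 aff ·: Ee|EE
E/II-3 un I-1×I-2: ee
E/III-1 aff II-2×II-1: Ee
⇒ E over [I-1,I-2,II-1,II-2,II-3,III-1]: 4 consistent
Q/I-1 aff ·: Qq|QQ
Q/I-2 aff ·: Qq|QQ
Q/II-1 aff I-1×I-2: Qq|QQ
Q/II-2 un ·: qq
Q/II-3 aff I-1×I-2: Qq|QQ
Q/III-1 aff II-2×II-1: Qq
⇒ Q over [I-1,I-2,II-1,II-2,II-3,III-1]: 13 consistent

I-1 ∈ {Ee QQ, Ee Qq, ee QQ, ee Qq}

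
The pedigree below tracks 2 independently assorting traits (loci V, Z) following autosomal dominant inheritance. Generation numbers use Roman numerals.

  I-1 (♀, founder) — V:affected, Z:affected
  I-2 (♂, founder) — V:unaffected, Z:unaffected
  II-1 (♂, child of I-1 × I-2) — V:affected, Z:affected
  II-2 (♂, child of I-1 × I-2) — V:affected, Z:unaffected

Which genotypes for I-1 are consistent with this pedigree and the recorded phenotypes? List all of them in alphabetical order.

I-1 ∈ {VV Zz, Vv Zz}

V/I-1 aff ·: Vv|VV
V/I-2 un ·: vv
V/II-1 aff I-1×I-2: Vv
V/II-2 aff I-1×I-2: Vv
⇒ V over [I-1,I-2,II-1,II-2]: 2 consistent
Z/I-1 aff ·: Zz
Z/I-2 un ·: zz
Z/II-1 aff I-1×I-2: Zz
Z/II-2 un I-1×I-2: zz
⇒ Z over [I-1,I-2,II-1,II-2]: 1 consistent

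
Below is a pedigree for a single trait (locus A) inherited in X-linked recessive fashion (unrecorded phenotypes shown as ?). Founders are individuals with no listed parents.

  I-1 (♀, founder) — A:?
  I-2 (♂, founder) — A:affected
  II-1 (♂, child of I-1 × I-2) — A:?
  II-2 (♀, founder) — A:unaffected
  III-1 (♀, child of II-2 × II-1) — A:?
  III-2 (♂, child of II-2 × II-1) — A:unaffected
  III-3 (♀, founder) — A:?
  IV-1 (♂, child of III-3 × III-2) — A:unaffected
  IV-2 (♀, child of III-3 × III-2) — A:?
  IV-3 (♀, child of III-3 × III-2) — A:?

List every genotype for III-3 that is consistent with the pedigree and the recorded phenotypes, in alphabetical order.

A/I-1 ? ·: X^AX^A|X^AX^a|X^aX^a
A/I-2 aff ·: X^aY
A/II-1 ? I-1×I-2: X^AY|X^aY
A/II-2 un ·: X^AX^A|X^AX^a
A/III-1 ? II-2×II-1: X^AX^A|X^AX^a|X^aX^a
A/III-2 un II-2×II-1: X^AY
A/III-3 ? ·: X^AX^A|X^AX^a
A/IV-1 un III-3×III-2: X^AY
A/IV-2 ? III-3×III-2: X^AX^A|X^AX^a
A/IV-3 ? III-3×III-2: X^AX^A|X^AX^a
⇒ A over [I-1,I-2,II-1,II-2,III-1,III-2,III-3,IV-1,IV-2,IV-3]: 60 consistent

III-3 ∈ {X^AX^A, X^AX^a}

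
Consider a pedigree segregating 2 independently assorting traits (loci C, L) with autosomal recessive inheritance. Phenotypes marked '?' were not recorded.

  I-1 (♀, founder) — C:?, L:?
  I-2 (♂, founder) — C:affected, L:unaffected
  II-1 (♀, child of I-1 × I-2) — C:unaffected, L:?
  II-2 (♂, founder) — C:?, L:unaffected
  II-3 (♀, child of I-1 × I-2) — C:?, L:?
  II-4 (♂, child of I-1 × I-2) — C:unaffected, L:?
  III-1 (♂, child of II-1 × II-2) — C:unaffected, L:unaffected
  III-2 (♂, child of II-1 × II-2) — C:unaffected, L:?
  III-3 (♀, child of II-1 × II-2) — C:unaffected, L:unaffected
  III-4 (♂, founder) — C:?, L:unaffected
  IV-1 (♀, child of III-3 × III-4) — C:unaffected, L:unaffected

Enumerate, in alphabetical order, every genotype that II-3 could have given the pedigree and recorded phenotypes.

C/I-1 ? ·: CC|Cc
C/I-2 aff ·: cc
C/II-1 un I-1×I-2: Cc
C/II-2 ? ·: CC|Cc|cc
C/II-3 ? I-1×I-2: Cc|cc
C/II-4 un I-1×I-2: Cc
C/III-1 un II-1×II-2: CC|Cc
C/III-2 un II-1×II-2: CC|Cc
C/III-3 un II-1×II-2: CC|Cc
C/III-4 ? ·: CC|Cc|cc
C/IV-1 un III-3×III-4: CC|Cc
⇒ C over [I-1,I-2,II-1,II-2,II-3,II-4,III-1,III-2,III-3,III-4,IV-1]: 231 consistent
L/I-1 ? ·: LL|Ll|ll
L/I-2 un ·: LL|Ll
L/II-1 ? I-1×I-2: LL|Ll|ll
L/II-2 un ·: LL|Ll
L/II-3 ? I-1×I-2: LL|Ll|ll
L/II-4 ? I-1×I-2: LL|Ll|ll
L/III-1 un II-1×II-2: LL|Ll
L/III-2 ? II-1×II-2: LL|Ll|ll
L/III-3 un II-1×II-2: LL|Ll
L/III-4 un ·: LL|Ll
L/IV-1 un III-3×III-4: LL|Ll
⇒ L over [I-1,I-2,II-1,II-2,II-3,II-4,III-1,III-2,III-3,III-4,IV-1]: 2254 consistent

II-3 ∈ {Cc LL, Cc Ll, Cc ll, cc LL, cc Ll, cc ll}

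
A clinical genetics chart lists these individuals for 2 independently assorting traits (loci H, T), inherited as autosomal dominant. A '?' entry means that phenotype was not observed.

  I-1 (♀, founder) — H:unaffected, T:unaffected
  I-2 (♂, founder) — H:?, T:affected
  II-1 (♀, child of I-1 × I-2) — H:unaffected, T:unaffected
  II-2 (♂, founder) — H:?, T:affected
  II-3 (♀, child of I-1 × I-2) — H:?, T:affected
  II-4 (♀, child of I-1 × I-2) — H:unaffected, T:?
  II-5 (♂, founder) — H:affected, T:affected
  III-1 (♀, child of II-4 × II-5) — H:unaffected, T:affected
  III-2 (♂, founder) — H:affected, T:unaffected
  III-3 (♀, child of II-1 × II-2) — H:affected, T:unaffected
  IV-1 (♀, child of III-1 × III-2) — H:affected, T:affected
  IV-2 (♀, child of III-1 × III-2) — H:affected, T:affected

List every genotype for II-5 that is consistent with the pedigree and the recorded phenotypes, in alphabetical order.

H/I-1 un ·: hh
H/I-2 ? ·: hh|Hh
H/II-1 un I-1×I-2: hh
H/II-2 ? ·: Hh|HH
H/II-3 ? I-1×I-2: hh|Hh
H/II-4 un I-1×I-2: hh
H/II-5 aff ·: Hh
H/III-1 un II-4×II-5: hh
H/III-2 aff ·: Hh|HH
H/III-3 aff II-1×II-2: Hh
H/IV-1 aff III-1×III-2: Hh
H/IV-2 aff III-1×III-2: Hh
⇒ H over [I-1,I-2,II-1,II-2,II-3,II-4,II-5,III-1,III-2,III-3,IV-1,IV-2]: 12 consistent
T/I-1 un ·: tt
T/I-2 aff ·: Tt
T/II-1 un I-1×I-2: tt
T/II-2 aff ·: Tt
T/II-3 aff I-1×I-2: Tt
T/II-4 ? I-1×I-2: tt|Tt
T/II-5 aff ·: Tt|TT
T/III-1 aff II-4×II-5: Tt|TT
T/III-2 un ·: tt
T/III-3 un II-1×II-2: tt
T/IV-1 aff III-1×III-2: Tt
T/IV-2 aff III-1×III-2: Tt
⇒ T over [I-1,I-2,II-1,II-2,II-3,II-4,II-5,III-1,III-2,III-3,IV-1,IV-2]: 6 consistent

II-5 ∈ {Hh TT, Hh Tt}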